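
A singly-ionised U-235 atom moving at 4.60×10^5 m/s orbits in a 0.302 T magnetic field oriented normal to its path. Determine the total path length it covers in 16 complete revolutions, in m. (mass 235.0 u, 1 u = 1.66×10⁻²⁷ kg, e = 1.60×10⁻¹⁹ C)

r = mv/(qB) = 3.71 m, so one revolution covers 2πr = 23.3 m.
In 16 revolutions: L = 16·2πr = 373 m.

L ≈ 373 m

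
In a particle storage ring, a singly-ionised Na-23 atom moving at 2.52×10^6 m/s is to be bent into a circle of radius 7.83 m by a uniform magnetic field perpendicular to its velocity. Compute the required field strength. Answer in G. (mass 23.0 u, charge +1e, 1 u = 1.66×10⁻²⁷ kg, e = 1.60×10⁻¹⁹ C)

B ≈ 768 G

qvB = mv²/r gives B = mv/(qr).
B = (3.82×10^-26)(2.52×10^6) / [(1×1.60×10^-19)(7.83)] = 0.0768 T.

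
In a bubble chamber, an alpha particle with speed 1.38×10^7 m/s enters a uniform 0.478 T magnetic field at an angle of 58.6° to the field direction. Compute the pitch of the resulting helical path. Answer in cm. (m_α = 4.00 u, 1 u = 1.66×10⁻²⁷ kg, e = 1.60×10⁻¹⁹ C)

The velocity component along B is v∥ = v cos58.6° = 7.19×10^6 m/s.
The cyclotron period T = 2πm/(qB) = 2.73×10^-7 s is set by m, q, B alone.
Pitch = v∥·T = (7.19×10^6)(2.73×10^-7) = 1.96 m.

pitch ≈ 196 cm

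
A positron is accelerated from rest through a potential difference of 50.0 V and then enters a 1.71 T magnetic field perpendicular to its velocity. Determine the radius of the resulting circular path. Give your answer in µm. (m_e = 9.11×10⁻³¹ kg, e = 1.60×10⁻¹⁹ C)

r ≈ 14.0 µm

The kinetic energy gained is K = qV = (1×1.60×10^-19)(50.0) = 8.00×10^-18 J.
v = √(2K/m) = 4.19×10^6 m/s.
r = mv/(qB) = (9.11×10^-31)(4.19×10^6) / [(1×1.60×10^-19)(1.71)] = 1.40×10^-5 m.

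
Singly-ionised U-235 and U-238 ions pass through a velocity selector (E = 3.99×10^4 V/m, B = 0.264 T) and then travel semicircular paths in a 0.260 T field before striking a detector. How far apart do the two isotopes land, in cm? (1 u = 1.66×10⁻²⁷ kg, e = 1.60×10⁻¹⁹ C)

Δd ≈ 3.62 cm

Both emerge at v = E/B₁ = 1.51×10^5 m/s.
r = mv/(qB₂), so r₁ = 1.4173 m and r₂ = 1.4354 m, giving Δr = 0.0181 m.
After a semicircle each ion lands a diameter 2r from the entry slit, so the separation is 2Δr = 0.0362 m.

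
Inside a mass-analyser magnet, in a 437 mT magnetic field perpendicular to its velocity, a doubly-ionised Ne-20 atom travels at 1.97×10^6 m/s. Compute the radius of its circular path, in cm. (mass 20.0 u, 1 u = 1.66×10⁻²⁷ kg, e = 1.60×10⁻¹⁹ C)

r ≈ 46.8 cm

The magnetic force provides the centripetal force: qvB = mv²/r, so r = mv/(qB).
r = (3.32×10^-26 kg)(1.97×10^6 m/s) / [(2×1.60×10^-19 C)(0.437 T)] = 0.468 m.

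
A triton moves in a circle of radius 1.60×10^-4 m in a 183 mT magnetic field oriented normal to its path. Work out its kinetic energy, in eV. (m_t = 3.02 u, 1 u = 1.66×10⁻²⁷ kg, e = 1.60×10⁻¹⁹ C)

K ≈ 0.0137 eV

v = qBr/m = (1×1.60×10^-19)(0.183)(1.60×10^-4) / (5.01×10^-27) = 934 m/s.
K = ½mv² = 0.5·(5.01×10^-27)·(934)² = 2.19×10^-21 J = 0.0137 eV.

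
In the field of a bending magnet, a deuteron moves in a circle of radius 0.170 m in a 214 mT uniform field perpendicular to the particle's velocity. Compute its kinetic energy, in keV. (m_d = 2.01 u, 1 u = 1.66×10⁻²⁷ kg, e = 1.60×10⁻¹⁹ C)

v = qBr/m = (1×1.60×10^-19)(0.214)(0.170) / (3.34×10^-27) = 1.74×10^6 m/s.
K = ½mv² = 0.5·(3.34×10^-27)·(1.74×10^6)² = 5.08×10^-15 J = 31.7 keV.

K ≈ 31.7 keV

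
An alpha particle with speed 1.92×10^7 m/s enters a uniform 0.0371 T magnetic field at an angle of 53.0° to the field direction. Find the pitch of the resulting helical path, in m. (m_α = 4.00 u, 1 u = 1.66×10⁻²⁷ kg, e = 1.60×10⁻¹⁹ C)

The velocity component along B is v∥ = v cos53.0° = 1.16×10^7 m/s.
The cyclotron period T = 2πm/(qB) = 3.51×10^-6 s is set by m, q, B alone.
Pitch = v∥·T = (1.16×10^7)(3.51×10^-6) = 40.6 m.

pitch ≈ 40.6 m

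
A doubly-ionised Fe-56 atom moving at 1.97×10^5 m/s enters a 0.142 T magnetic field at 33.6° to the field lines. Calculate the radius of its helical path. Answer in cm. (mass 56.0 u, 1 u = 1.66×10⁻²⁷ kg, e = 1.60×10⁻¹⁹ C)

Only the perpendicular component v⊥ = v sin33.6° = 1.09×10^5 m/s is bent by the field.
r = m v⊥ /(qB) = (9.30×10^-26)(1.09×10^5) / [(2×1.60×10^-19)(0.142)] = 0.223 m.

r ≈ 22.3 cm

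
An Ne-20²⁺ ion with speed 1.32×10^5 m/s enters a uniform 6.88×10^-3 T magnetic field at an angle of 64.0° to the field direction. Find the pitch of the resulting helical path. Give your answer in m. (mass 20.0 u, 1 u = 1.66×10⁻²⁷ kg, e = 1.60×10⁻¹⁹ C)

pitch ≈ 5.48 m

The velocity component along B is v∥ = v cos64.0° = 5.79×10^4 m/s.
The cyclotron period T = 2πm/(qB) = 9.48×10^-5 s is set by m, q, B alone.
Pitch = v∥·T = (5.79×10^4)(9.48×10^-5) = 5.48 m.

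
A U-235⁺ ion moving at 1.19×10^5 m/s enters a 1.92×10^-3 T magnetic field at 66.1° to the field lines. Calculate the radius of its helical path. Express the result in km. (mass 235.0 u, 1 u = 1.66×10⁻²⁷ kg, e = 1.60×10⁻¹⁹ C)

r ≈ 0.138 km

Only the perpendicular component v⊥ = v sin66.1° = 1.09×10^5 m/s is bent by the field.
r = m v⊥ /(qB) = (3.90×10^-25)(1.09×10^5) / [(1×1.60×10^-19)(1.92×10^-3)] = 138 m.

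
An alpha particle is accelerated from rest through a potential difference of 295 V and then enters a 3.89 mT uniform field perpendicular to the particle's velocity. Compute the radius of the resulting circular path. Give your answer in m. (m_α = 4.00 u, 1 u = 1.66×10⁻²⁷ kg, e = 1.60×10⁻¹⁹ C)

The kinetic energy gained is K = qV = (2×1.60×10^-19)(295) = 9.44×10^-17 J.
v = √(2K/m) = 1.69×10^5 m/s.
r = mv/(qB) = (6.64×10^-27)(1.69×10^5) / [(2×1.60×10^-19)(3.89×10^-3)] = 0.899 m.

r ≈ 0.899 m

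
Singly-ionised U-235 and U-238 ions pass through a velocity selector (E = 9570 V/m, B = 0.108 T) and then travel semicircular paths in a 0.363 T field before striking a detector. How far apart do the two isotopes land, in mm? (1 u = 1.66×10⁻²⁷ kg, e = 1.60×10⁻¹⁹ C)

Δd ≈ 15.2 mm

Both emerge at v = E/B₁ = 8.86×10^4 m/s.
r = mv/(qB₂), so r₁ = 0.59517 m and r₂ = 0.60276 m, giving Δr = 7.60×10^-3 m.
After a semicircle each ion lands a diameter 2r from the entry slit, so the separation is 2Δr = 0.0152 m.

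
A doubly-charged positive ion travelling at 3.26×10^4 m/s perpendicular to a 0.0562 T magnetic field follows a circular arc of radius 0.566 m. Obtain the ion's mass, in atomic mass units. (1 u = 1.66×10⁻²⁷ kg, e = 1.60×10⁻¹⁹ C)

qvB = mv²/r ⇒ m = qBr/v.
m = (2×1.60×10^-19)(0.0562)(0.566) / (3.26×10^4) = 3.12×10^-25 kg = 188 u.

m ≈ 188 u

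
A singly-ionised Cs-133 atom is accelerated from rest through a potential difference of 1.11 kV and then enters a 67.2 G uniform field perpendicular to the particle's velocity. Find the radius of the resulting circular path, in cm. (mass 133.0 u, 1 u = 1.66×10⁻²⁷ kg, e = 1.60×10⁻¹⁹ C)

The kinetic energy gained is K = qV = (1×1.60×10^-19)(1110) = 1.78×10^-16 J.
v = √(2K/m) = 4.01×10^4 m/s.
r = mv/(qB) = (2.21×10^-25)(4.01×10^4) / [(1×1.60×10^-19)(6.72×10^-3)] = 8.24 m.

r ≈ 824 cm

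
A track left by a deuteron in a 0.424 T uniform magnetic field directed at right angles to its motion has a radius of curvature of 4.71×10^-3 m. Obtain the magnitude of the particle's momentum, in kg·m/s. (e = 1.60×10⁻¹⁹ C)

p ≈ 3.20×10^-22 kg·m/s

Since qvB = mv²/r, the momentum p = mv = qBr.
p = (1×1.60×10^-19)(0.424)(4.71×10^-3) = 3.20×10^-22 kg·m/s.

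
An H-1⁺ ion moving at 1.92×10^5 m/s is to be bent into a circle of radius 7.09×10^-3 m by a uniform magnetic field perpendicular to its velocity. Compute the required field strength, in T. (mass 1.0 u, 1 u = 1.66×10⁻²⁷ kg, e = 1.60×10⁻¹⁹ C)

B ≈ 0.281 T

qvB = mv²/r gives B = mv/(qr).
B = (1.66×10^-27)(1.92×10^5) / [(1×1.60×10^-19)(7.09×10^-3)] = 0.281 T.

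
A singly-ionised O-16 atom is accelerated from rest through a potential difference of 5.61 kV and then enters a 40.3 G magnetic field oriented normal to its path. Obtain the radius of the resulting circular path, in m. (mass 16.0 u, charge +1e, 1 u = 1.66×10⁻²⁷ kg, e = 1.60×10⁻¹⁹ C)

The kinetic energy gained is K = qV = (1×1.60×10^-19)(5610) = 8.98×10^-16 J.
v = √(2K/m) = 2.60×10^5 m/s.
r = mv/(qB) = (2.66×10^-26)(2.60×10^5) / [(1×1.60×10^-19)(4.03×10^-3)] = 10.7 m.

r ≈ 10.7 m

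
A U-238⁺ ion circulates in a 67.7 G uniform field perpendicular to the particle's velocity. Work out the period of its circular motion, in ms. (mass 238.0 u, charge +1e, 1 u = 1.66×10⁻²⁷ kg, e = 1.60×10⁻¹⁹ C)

The cyclotron period is independent of speed: T = 2πm/(qB).
T = 2π(3.95×10^-25) / [(1×1.60×10^-19)(6.77×10^-3)] = 2.29×10^-3 s.

T ≈ 2.29 ms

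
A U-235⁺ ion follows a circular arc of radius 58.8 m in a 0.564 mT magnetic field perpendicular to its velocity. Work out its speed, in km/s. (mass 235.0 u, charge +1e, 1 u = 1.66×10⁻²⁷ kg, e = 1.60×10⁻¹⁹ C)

From qvB = mv²/r, v = qBr/m.
v = (1×1.60×10^-19)(5.64×10^-4)(58.8) / (3.90×10^-25) = 1.36×10^4 m/s.

v ≈ 13.6 km/s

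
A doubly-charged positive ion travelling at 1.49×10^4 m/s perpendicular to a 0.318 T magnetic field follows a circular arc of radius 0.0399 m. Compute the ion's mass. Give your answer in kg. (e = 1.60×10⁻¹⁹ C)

qvB = mv²/r ⇒ m = qBr/v.
m = (2×1.60×10^-19)(0.318)(0.0399) / (1.49×10^4) = 2.72×10^-25 kg.

m ≈ 2.72×10^-25 kg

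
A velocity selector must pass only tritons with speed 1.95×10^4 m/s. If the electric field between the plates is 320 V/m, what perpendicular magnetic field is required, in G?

qE = qvB ⇒ B = E/v = (320) / (1.95×10^4) = 0.0164 T.

B ≈ 164 G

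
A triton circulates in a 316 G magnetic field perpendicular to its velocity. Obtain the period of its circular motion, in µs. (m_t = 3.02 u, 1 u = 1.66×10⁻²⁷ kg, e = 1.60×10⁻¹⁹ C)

The cyclotron period is independent of speed: T = 2πm/(qB).
T = 2π(5.01×10^-27) / [(1×1.60×10^-19)(0.0316)] = 6.23×10^-6 s.

T ≈ 6.23 µs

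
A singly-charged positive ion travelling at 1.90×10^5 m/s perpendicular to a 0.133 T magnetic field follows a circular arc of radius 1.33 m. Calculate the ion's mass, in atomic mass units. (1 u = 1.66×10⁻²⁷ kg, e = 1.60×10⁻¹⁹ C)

qvB = mv²/r ⇒ m = qBr/v.
m = (1×1.60×10^-19)(0.133)(1.33) / (1.90×10^5) = 1.49×10^-25 kg = 89.7 u.

m ≈ 89.7 u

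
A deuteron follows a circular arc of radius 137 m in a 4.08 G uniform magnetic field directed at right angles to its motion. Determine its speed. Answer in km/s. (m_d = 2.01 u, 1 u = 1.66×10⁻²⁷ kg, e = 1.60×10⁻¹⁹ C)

From qvB = mv²/r, v = qBr/m.
v = (1×1.60×10^-19)(4.08×10^-4)(137) / (3.34×10^-27) = 2.68×10^6 m/s.

v ≈ 2680 km/s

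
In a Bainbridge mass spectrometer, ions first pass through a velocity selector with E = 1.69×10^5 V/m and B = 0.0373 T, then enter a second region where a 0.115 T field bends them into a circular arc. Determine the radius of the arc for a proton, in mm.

r ≈ 411 mm

The selector passes v = E/B = 1.69×10^5/0.0373 = 4.53×10^6 m/s.
In the deflection region, r = mv/(qB₂) = (1.67×10^-27)(4.53×10^6) / [(1×1.60×10^-19)(0.115)] = 0.411 m.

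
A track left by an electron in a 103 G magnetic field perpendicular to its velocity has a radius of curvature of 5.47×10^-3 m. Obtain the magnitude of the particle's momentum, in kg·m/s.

p ≈ 9.01×10^-24 kg·m/s

Since qvB = mv²/r, the momentum p = mv = qBr.
p = (1×1.60×10^-19)(0.0103)(5.47×10^-3) = 9.01×10^-24 kg·m/s.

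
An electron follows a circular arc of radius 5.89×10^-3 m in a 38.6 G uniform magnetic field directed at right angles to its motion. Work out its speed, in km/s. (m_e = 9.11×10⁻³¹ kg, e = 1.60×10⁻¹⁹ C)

v ≈ 3990 km/s

From qvB = mv²/r, v = qBr/m.
v = (1×1.60×10^-19)(3.86×10^-3)(5.89×10^-3) / (9.11×10^-31) = 3.99×10^6 m/s.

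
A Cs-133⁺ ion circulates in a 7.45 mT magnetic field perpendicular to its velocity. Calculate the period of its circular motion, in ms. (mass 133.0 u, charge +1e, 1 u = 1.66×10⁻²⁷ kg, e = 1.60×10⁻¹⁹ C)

T ≈ 1.16 ms

The cyclotron period is independent of speed: T = 2πm/(qB).
T = 2π(2.21×10^-25) / [(1×1.60×10^-19)(7.45×10^-3)] = 1.16×10^-3 s.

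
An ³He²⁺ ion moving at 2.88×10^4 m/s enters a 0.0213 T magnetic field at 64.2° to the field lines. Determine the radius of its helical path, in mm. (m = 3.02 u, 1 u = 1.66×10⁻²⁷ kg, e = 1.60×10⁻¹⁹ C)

r ≈ 19.1 mm

Only the perpendicular component v⊥ = v sin64.2° = 2.59×10^4 m/s is bent by the field.
r = m v⊥ /(qB) = (5.01×10^-27)(2.59×10^4) / [(2×1.60×10^-19)(0.0213)] = 0.0191 m.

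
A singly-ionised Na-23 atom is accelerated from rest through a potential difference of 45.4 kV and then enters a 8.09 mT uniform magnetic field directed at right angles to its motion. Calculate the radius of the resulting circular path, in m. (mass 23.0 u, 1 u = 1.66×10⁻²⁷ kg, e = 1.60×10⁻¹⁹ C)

r ≈ 18.2 m

The kinetic energy gained is K = qV = (1×1.60×10^-19)(4.54×10^4) = 7.26×10^-15 J.
v = √(2K/m) = 6.17×10^5 m/s.
r = mv/(qB) = (3.82×10^-26)(6.17×10^5) / [(1×1.60×10^-19)(8.09×10^-3)] = 18.2 m.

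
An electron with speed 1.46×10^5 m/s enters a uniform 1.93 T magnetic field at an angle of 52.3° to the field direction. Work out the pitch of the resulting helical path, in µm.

The velocity component along B is v∥ = v cos52.3° = 8.93×10^4 m/s.
The cyclotron period T = 2πm/(qB) = 1.85×10^-11 s is set by m, q, B alone.
Pitch = v∥·T = (8.93×10^4)(1.85×10^-11) = 1.65×10^-6 m.

pitch ≈ 1.65 µm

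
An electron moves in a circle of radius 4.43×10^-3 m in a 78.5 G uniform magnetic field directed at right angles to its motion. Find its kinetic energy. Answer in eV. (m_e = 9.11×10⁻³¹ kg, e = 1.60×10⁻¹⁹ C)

K ≈ 106 eV

v = qBr/m = (1×1.60×10^-19)(7.85×10^-3)(4.43×10^-3) / (9.11×10^-31) = 6.11×10^6 m/s.
K = ½mv² = 0.5·(9.11×10^-31)·(6.11×10^6)² = 1.70×10^-17 J = 106 eV.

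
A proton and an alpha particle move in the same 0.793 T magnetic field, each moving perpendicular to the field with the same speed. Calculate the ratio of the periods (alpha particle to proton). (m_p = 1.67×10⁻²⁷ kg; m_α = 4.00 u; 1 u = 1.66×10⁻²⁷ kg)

T = 2πm/(qB) is independent of speed, so T₂/T₁ = (m₂/q₂)/(m₁/q₁).
T_{alpha particle}/T_{proton} = (6.64×10^-27/2e) / (1.67×10^-27/1e) = 1.99.

ratio ≈ 1.99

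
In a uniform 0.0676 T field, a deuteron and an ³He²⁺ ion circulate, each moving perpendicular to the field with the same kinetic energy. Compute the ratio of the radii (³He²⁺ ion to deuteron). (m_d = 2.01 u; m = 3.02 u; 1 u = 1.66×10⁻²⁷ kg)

ratio ≈ 0.613

r = √(2mK)/(qB) ⇒ at equal K, r ∝ √m/q.
r_{³He²⁺ ion}/r_{deuteron} = 0.613.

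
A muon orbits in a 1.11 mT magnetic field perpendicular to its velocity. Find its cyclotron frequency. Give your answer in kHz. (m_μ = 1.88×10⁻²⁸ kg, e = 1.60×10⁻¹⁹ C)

f = qB/(2πm) = (1×1.60×10^-19)(1.11×10^-3) / [2π(1.88×10^-28)] = 1.50×10^5 Hz.

f ≈ 150 kHz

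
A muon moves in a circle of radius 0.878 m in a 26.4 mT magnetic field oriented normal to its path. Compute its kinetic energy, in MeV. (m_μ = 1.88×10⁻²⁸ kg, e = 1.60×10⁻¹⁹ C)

v = qBr/m = (1×1.60×10^-19)(0.0264)(0.878) / (1.88×10^-28) = 1.97×10^7 m/s.
K = ½mv² = 0.5·(1.88×10^-28)·(1.97×10^7)² = 3.66×10^-14 J = 0.229 MeV.

K ≈ 0.229 MeV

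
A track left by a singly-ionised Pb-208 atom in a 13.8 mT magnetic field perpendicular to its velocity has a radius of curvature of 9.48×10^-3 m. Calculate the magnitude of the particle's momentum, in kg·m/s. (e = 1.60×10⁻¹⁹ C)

Since qvB = mv²/r, the momentum p = mv = qBr.
p = (1×1.60×10^-19)(0.0138)(9.48×10^-3) = 2.09×10^-23 kg·m/s.

p ≈ 2.09×10^-23 kg·m/s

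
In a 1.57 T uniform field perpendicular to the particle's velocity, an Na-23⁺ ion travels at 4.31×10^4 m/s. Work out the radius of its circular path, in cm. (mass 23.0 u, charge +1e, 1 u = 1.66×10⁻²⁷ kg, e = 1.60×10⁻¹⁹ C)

The magnetic force provides the centripetal force: qvB = mv²/r, so r = mv/(qB).
r = (3.82×10^-26 kg)(4.31×10^4 m/s) / [(1×1.60×10^-19 C)(1.57 T)] = 6.55×10^-3 m.

r ≈ 0.655 cm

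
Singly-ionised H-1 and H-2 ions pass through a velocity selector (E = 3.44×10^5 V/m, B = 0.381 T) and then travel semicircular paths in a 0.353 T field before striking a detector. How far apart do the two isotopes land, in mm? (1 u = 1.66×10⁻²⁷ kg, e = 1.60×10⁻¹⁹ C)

Both emerge at v = E/B₁ = 9.03×10^5 m/s.
r = mv/(qB₂), so r₁ = 0.0265 m and r₂ = 0.0531 m, giving Δr = 0.0265 m.
After a semicircle each ion lands a diameter 2r from the entry slit, so the separation is 2Δr = 0.0531 m.

Δd ≈ 53.1 mm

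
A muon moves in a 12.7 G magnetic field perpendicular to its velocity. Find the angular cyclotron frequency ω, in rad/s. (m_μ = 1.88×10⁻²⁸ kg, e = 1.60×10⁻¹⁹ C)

ω = qB/m = (1×1.60×10^-19)(1.27×10^-3) / (1.88×10^-28) = 1.08×10^6 rad/s.

ω ≈ 1.08×10^6 rad/s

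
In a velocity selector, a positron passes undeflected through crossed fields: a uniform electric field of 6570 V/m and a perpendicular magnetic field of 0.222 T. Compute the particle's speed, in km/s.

v ≈ 29.6 km/s

For zero net force, qE = qvB, so v = E/B.
v = (6570) / (0.222) = 2.96×10^4 m/s.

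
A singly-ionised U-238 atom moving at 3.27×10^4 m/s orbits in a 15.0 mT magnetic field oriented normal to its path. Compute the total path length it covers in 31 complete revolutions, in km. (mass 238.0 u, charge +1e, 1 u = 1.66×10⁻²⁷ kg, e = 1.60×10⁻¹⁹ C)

r = mv/(qB) = 5.38 m, so one revolution covers 2πr = 33.8 m.
In 31 revolutions: L = 31·2πr = 1050 m.

L ≈ 1.05 km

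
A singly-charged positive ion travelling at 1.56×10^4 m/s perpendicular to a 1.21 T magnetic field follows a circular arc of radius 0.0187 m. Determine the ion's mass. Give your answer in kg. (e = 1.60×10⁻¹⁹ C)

qvB = mv²/r ⇒ m = qBr/v.
m = (1×1.60×10^-19)(1.21)(0.0187) / (1.56×10^4) = 2.32×10^-25 kg.

m ≈ 2.32×10^-25 kg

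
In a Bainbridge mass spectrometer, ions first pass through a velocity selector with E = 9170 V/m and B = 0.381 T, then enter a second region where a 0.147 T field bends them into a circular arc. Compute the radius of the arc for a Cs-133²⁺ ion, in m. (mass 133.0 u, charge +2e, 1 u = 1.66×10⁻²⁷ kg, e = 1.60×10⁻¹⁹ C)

The selector passes v = E/B = 9170/0.381 = 2.41×10^4 m/s.
In the deflection region, r = mv/(qB₂) = (2.21×10^-25)(2.41×10^4) / [(2×1.60×10^-19)(0.147)] = 0.113 m.

r ≈ 0.113 m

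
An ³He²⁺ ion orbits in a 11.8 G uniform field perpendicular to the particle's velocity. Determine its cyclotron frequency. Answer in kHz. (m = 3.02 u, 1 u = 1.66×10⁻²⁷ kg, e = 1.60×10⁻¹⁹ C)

f ≈ 12.0 kHz

f = qB/(2πm) = (2×1.60×10^-19)(1.18×10^-3) / [2π(5.01×10^-27)] = 1.20×10^4 Hz.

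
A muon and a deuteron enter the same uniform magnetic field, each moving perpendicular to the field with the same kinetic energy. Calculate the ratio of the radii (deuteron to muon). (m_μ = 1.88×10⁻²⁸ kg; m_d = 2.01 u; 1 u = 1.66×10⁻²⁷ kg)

ratio ≈ 4.21

r = √(2mK)/(qB) ⇒ at equal K, r ∝ √m/q.
r_{deuteron}/r_{muon} = 4.21.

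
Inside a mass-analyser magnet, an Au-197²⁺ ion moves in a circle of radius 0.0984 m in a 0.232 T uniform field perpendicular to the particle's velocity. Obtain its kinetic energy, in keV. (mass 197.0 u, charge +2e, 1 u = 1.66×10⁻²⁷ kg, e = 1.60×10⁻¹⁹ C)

K ≈ 0.510 keV

v = qBr/m = (2×1.60×10^-19)(0.232)(0.0984) / (3.27×10^-25) = 2.23×10^4 m/s.
K = ½mv² = 0.5·(3.27×10^-25)·(2.23×10^4)² = 8.16×10^-17 J = 0.510 keV.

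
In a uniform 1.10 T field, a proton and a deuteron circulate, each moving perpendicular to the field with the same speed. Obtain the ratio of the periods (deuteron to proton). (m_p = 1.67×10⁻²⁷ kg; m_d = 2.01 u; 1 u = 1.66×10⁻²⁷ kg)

T = 2πm/(qB) is independent of speed, so T₂/T₁ = (m₂/q₂)/(m₁/q₁).
T_{deuteron}/T_{proton} = (3.34×10^-27/1e) / (1.67×10^-27/1e) = 2.00.

ratio ≈ 2.00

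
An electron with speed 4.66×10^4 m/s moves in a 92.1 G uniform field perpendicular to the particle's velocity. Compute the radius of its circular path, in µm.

The magnetic force provides the centripetal force: qvB = mv²/r, so r = mv/(qB).
r = (9.11×10^-31 kg)(4.66×10^4 m/s) / [(1×1.60×10^-19 C)(9.21×10^-3 T)] = 2.88×10^-5 m.

r ≈ 28.8 µm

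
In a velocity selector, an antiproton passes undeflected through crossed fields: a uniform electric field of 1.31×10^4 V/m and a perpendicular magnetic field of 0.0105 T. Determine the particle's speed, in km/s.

For zero net force, qE = qvB, so v = E/B.
v = (1.31×10^4) / (0.0105) = 1.25×10^6 m/s.

v ≈ 1250 km/s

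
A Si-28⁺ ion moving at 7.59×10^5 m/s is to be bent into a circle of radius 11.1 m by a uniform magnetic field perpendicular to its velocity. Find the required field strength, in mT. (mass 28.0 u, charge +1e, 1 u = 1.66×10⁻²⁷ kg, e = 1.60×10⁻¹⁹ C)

B ≈ 19.9 mT

qvB = mv²/r gives B = mv/(qr).
B = (4.65×10^-26)(7.59×10^5) / [(1×1.60×10^-19)(11.1)] = 0.0199 T.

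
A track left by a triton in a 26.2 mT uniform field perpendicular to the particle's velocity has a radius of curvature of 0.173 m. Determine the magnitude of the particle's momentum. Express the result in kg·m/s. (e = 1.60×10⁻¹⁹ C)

p ≈ 7.25×10^-22 kg·m/s

Since qvB = mv²/r, the momentum p = mv = qBr.
p = (1×1.60×10^-19)(0.0262)(0.173) = 7.25×10^-22 kg·m/s.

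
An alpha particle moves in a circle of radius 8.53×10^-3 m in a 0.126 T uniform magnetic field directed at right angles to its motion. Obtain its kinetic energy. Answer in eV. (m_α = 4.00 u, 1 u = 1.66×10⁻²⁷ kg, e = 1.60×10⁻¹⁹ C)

v = qBr/m = (2×1.60×10^-19)(0.126)(8.53×10^-3) / (6.64×10^-27) = 5.18×10^4 m/s.
K = ½mv² = 0.5·(6.64×10^-27)·(5.18×10^4)² = 8.91×10^-18 J = 55.7 eV.

K ≈ 55.7 eV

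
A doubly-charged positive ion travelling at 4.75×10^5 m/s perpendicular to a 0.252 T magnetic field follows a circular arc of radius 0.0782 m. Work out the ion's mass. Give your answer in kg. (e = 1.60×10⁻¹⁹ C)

m ≈ 1.33×10^-26 kg

qvB = mv²/r ⇒ m = qBr/v.
m = (2×1.60×10^-19)(0.252)(0.0782) / (4.75×10^5) = 1.33×10^-26 kg.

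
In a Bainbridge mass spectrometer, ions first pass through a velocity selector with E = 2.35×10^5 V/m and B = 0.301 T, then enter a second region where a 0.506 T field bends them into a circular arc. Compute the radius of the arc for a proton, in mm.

r ≈ 16.1 mm

The selector passes v = E/B = 2.35×10^5/0.301 = 7.81×10^5 m/s.
In the deflection region, r = mv/(qB₂) = (1.67×10^-27)(7.81×10^5) / [(1×1.60×10^-19)(0.506)] = 0.0161 m.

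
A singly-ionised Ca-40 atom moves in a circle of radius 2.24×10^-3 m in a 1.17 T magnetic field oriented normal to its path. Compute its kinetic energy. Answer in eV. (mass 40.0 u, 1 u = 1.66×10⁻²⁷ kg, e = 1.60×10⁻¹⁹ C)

K ≈ 8.28 eV

v = qBr/m = (1×1.60×10^-19)(1.17)(2.24×10^-3) / (6.64×10^-26) = 6320 m/s.
K = ½mv² = 0.5·(6.64×10^-26)·(6320)² = 1.32×10^-18 J = 8.28 eV.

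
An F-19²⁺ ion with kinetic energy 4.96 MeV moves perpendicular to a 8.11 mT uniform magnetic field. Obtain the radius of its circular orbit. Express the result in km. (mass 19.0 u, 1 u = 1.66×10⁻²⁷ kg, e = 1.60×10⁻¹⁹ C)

Convert the energy: K = 4.96 MeV = 7.94×10^-13 J.
v = √(2K/m) = √(2·7.94×10^-13/3.15×10^-26) = 7.09×10^6 m/s.
r = mv/(qB) = (3.15×10^-26)(7.09×10^6) / [(2×1.60×10^-19)(8.11×10^-3)] = 86.2 m.

r ≈ 0.0862 km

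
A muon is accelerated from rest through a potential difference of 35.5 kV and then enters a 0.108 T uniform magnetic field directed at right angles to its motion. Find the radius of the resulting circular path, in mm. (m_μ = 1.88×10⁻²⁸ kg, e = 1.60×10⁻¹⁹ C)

The kinetic energy gained is K = qV = (1×1.60×10^-19)(3.55×10^4) = 5.68×10^-15 J.
v = √(2K/m) = 7.77×10^6 m/s.
r = mv/(qB) = (1.88×10^-28)(7.77×10^6) / [(1×1.60×10^-19)(0.108)] = 0.0846 m.

r ≈ 84.6 mm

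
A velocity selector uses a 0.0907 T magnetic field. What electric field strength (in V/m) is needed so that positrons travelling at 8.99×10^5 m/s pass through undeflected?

qE = qvB ⇒ E = vB = (8.99×10^5)(0.0907) = 8.15×10^4 V/m.

E ≈ 8.15×10^4 V/m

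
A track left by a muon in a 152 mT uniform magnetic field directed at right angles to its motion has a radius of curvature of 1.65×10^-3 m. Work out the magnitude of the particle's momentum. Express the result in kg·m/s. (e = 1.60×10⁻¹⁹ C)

Since qvB = mv²/r, the momentum p = mv = qBr.
p = (1×1.60×10^-19)(0.152)(1.65×10^-3) = 4.01×10^-23 kg·m/s.

p ≈ 4.01×10^-23 kg·m/s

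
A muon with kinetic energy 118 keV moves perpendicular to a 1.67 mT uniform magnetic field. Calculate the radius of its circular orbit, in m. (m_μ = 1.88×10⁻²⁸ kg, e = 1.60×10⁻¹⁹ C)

Convert the energy: K = 118 keV = 1.89×10^-14 J.
v = √(2K/m) = √(2·1.89×10^-14/1.88×10^-28) = 1.42×10^7 m/s.
r = mv/(qB) = (1.88×10^-28)(1.42×10^7) / [(1×1.60×10^-19)(1.67×10^-3)] = 9.97 m.

r ≈ 9.97 m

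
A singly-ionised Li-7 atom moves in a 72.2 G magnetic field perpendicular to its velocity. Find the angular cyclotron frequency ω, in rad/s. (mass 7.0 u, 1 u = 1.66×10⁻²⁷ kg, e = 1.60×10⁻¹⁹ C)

ω = qB/m = (1×1.60×10^-19)(7.22×10^-3) / (1.16×10^-26) = 9.94×10^4 rad/s.

ω ≈ 9.94×10^4 rad/s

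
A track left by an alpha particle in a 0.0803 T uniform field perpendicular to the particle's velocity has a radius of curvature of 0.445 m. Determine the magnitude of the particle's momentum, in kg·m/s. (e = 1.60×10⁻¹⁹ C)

Since qvB = mv²/r, the momentum p = mv = qBr.
p = (2×1.60×10^-19)(0.0803)(0.445) = 1.14×10^-20 kg·m/s.

p ≈ 1.14×10^-20 kg·m/s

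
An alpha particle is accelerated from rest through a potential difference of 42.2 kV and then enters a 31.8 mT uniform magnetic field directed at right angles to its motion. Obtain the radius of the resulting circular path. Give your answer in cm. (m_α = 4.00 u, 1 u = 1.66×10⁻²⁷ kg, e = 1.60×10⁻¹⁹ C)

The kinetic energy gained is K = qV = (2×1.60×10^-19)(4.22×10^4) = 1.35×10^-14 J.
v = √(2K/m) = 2.02×10^6 m/s.
r = mv/(qB) = (6.64×10^-27)(2.02×10^6) / [(2×1.60×10^-19)(0.0318)] = 1.32 m.

r ≈ 132 cm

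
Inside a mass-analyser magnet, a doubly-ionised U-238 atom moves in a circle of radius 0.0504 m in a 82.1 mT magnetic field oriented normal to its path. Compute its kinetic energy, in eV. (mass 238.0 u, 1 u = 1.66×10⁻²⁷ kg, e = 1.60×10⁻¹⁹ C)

v = qBr/m = (2×1.60×10^-19)(0.0821)(0.0504) / (3.95×10^-25) = 3350 m/s.
K = ½mv² = 0.5·(3.95×10^-25)·(3350)² = 2.22×10^-18 J = 13.9 eV.

K ≈ 13.9 eV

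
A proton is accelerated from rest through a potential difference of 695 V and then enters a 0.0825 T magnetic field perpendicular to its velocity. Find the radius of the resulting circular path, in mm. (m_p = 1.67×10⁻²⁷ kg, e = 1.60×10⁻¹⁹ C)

r ≈ 46.2 mm

The kinetic energy gained is K = qV = (1×1.60×10^-19)(695) = 1.11×10^-16 J.
v = √(2K/m) = 3.65×10^5 m/s.
r = mv/(qB) = (1.67×10^-27)(3.65×10^5) / [(1×1.60×10^-19)(0.0825)] = 0.0462 m.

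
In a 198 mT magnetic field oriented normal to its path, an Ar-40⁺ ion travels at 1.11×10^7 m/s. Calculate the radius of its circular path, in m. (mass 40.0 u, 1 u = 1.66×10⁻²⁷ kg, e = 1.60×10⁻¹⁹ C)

r ≈ 23.3 m

The magnetic force provides the centripetal force: qvB = mv²/r, so r = mv/(qB).
r = (6.64×10^-26 kg)(1.11×10^7 m/s) / [(1×1.60×10^-19 C)(0.198 T)] = 23.3 m.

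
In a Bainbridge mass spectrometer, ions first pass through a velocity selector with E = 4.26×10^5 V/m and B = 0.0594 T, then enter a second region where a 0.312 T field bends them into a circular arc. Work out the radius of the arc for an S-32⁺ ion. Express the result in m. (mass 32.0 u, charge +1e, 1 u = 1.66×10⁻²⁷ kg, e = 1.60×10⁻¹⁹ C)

r ≈ 7.63 m

The selector passes v = E/B = 4.26×10^5/0.0594 = 7.17×10^6 m/s.
In the deflection region, r = mv/(qB₂) = (5.31×10^-26)(7.17×10^6) / [(1×1.60×10^-19)(0.312)] = 7.63 m.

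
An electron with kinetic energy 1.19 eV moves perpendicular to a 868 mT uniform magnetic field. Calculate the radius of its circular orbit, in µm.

r ≈ 4.24 µm

Convert the energy: K = 1.19 eV = 1.90×10^-19 J.
v = √(2K/m) = √(2·1.90×10^-19/9.11×10^-31) = 6.47×10^5 m/s.
r = mv/(qB) = (9.11×10^-31)(6.47×10^5) / [(1×1.60×10^-19)(0.868)] = 4.24×10^-6 m.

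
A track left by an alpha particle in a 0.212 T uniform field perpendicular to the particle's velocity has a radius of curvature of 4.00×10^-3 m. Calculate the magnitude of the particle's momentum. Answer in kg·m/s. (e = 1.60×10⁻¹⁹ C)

p ≈ 2.71×10^-22 kg·m/s

Since qvB = mv²/r, the momentum p = mv = qBr.
p = (2×1.60×10^-19)(0.212)(4.00×10^-3) = 2.71×10^-22 kg·m/s.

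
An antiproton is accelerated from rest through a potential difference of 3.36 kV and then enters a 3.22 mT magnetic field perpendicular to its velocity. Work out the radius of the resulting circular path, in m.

The kinetic energy gained is K = qV = (1×1.60×10^-19)(3360) = 5.38×10^-16 J.
v = √(2K/m) = 8.02×10^5 m/s.
r = mv/(qB) = (1.67×10^-27)(8.02×10^5) / [(1×1.60×10^-19)(3.22×10^-3)] = 2.60 m.

r ≈ 2.60 m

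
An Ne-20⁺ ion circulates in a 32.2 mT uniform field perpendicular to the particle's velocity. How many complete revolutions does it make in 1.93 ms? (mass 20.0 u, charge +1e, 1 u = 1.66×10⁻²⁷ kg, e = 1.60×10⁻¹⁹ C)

N = 47

T = 2πm/(qB) = 2π(3.32×10^-26) / [(1×1.60×10^-19)(0.0322)] = 4.0489×10^-5 s.
N = t/T = 1.93×10^-3 / 4.0489×10^-5 ≈ 47.67, so 47 complete revolutions.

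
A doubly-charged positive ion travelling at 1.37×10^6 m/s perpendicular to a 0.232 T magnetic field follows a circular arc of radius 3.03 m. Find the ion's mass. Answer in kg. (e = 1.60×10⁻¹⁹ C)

m ≈ 1.64×10^-25 kg

qvB = mv²/r ⇒ m = qBr/v.
m = (2×1.60×10^-19)(0.232)(3.03) / (1.37×10^6) = 1.64×10^-25 kg.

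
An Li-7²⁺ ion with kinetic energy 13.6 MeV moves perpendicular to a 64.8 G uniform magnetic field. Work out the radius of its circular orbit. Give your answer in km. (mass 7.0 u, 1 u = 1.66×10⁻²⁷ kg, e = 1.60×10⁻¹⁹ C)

r ≈ 0.108 km

Convert the energy: K = 13.6 MeV = 2.18×10^-12 J.
v = √(2K/m) = √(2·2.18×10^-12/1.16×10^-26) = 1.94×10^7 m/s.
r = mv/(qB) = (1.16×10^-26)(1.94×10^7) / [(2×1.60×10^-19)(6.48×10^-3)] = 108 m.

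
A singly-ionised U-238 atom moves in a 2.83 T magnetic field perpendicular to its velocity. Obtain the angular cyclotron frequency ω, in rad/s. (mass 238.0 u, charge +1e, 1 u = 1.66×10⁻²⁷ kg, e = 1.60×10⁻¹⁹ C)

ω ≈ 1.15×10^6 rad/s

ω = qB/m = (1×1.60×10^-19)(2.83) / (3.95×10^-25) = 1.15×10^6 rad/s.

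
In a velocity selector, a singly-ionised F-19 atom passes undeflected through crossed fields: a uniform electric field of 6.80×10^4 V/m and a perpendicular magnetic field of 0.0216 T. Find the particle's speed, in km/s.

v ≈ 3150 km/s

For zero net force, qE = qvB, so v = E/B.
v = (6.80×10^4) / (0.0216) = 3.15×10^6 m/s.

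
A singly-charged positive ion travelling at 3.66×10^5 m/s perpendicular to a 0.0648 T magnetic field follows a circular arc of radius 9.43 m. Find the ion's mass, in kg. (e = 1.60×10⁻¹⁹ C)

qvB = mv²/r ⇒ m = qBr/v.
m = (1×1.60×10^-19)(0.0648)(9.43) / (3.66×10^5) = 2.67×10^-25 kg.

m ≈ 2.67×10^-25 kg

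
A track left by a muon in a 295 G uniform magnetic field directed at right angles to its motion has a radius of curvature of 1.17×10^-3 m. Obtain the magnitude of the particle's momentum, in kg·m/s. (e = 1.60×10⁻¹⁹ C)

p ≈ 5.52×10^-24 kg·m/s

Since qvB = mv²/r, the momentum p = mv = qBr.
p = (1×1.60×10^-19)(0.0295)(1.17×10^-3) = 5.52×10^-24 kg·m/s.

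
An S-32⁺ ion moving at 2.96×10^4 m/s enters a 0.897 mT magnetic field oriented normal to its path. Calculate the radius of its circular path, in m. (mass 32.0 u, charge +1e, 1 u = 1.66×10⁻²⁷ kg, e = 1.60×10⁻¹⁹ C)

The magnetic force provides the centripetal force: qvB = mv²/r, so r = mv/(qB).
r = (5.31×10^-26 kg)(2.96×10^4 m/s) / [(1×1.60×10^-19 C)(8.97×10^-4 T)] = 11.0 m.

r ≈ 11.0 m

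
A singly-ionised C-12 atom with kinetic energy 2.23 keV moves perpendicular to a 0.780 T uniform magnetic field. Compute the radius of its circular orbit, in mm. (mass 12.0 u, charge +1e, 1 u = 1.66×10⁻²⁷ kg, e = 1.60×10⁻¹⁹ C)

r ≈ 30.2 mm

Convert the energy: K = 2.23 keV = 3.57×10^-16 J.
v = √(2K/m) = √(2·3.57×10^-16/1.99×10^-26) = 1.89×10^5 m/s.
r = mv/(qB) = (1.99×10^-26)(1.89×10^5) / [(1×1.60×10^-19)(0.780)] = 0.0302 m.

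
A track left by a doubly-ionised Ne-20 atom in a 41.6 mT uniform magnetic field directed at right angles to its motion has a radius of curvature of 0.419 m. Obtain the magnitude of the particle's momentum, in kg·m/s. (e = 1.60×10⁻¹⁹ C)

p ≈ 5.58×10^-21 kg·m/s

Since qvB = mv²/r, the momentum p = mv = qBr.
p = (2×1.60×10^-19)(0.0416)(0.419) = 5.58×10^-21 kg·m/s.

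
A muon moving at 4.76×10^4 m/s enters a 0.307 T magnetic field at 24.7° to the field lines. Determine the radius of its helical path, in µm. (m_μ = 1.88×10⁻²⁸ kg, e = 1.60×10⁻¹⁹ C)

r ≈ 76.1 µm

Only the perpendicular component v⊥ = v sin24.7° = 1.99×10^4 m/s is bent by the field.
r = m v⊥ /(qB) = (1.88×10^-28)(1.99×10^4) / [(1×1.60×10^-19)(0.307)] = 7.61×10^-5 m.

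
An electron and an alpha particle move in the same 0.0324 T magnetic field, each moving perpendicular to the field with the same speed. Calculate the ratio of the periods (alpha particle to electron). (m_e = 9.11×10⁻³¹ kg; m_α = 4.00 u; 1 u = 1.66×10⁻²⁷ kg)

ratio ≈ 3640

T = 2πm/(qB) is independent of speed, so T₂/T₁ = (m₂/q₂)/(m₁/q₁).
T_{alpha particle}/T_{electron} = (6.64×10^-27/2e) / (9.11×10^-31/1e) = 3640.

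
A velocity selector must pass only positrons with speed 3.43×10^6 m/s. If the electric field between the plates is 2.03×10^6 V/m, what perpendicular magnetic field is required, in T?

B ≈ 0.592 T

qE = qvB ⇒ B = E/v = (2.03×10^6) / (3.43×10^6) = 0.592 T.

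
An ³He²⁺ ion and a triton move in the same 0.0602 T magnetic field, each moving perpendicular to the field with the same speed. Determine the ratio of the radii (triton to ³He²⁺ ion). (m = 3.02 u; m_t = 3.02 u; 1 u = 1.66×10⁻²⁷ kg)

r = mv/(qB) ⇒ at equal v, r ∝ m/q.
r_{triton}/r_{³He²⁺ ion} = 2.00.

ratio ≈ 2.00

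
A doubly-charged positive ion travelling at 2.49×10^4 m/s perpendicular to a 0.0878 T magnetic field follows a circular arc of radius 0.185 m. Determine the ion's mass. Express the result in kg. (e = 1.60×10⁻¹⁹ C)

m ≈ 2.09×10^-25 kg

qvB = mv²/r ⇒ m = qBr/v.
m = (2×1.60×10^-19)(0.0878)(0.185) / (2.49×10^4) = 2.09×10^-25 kg.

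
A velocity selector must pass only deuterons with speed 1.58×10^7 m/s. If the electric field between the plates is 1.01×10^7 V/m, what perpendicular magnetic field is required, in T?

qE = qvB ⇒ B = E/v = (1.01×10^7) / (1.58×10^7) = 0.639 T.

B ≈ 0.639 T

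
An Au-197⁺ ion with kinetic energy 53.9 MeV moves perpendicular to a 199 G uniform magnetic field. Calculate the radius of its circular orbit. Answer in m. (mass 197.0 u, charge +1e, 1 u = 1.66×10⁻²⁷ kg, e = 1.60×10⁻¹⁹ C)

Convert the energy: K = 53.9 MeV = 8.62×10^-12 J.
v = √(2K/m) = √(2·8.62×10^-12/3.27×10^-25) = 7.26×10^6 m/s.
r = mv/(qB) = (3.27×10^-25)(7.26×10^6) / [(1×1.60×10^-19)(0.0199)] = 746 m.

r ≈ 746 m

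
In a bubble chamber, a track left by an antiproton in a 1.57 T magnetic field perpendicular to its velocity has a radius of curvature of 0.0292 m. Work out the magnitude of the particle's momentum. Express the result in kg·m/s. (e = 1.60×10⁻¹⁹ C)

Since qvB = mv²/r, the momentum p = mv = qBr.
p = (1×1.60×10^-19)(1.57)(0.0292) = 7.34×10^-21 kg·m/s.

p ≈ 7.34×10^-21 kg·m/s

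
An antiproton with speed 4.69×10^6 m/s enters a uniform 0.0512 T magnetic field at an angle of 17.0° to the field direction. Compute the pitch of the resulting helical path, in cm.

pitch ≈ 574 cm

The velocity component along B is v∥ = v cos17.0° = 4.49×10^6 m/s.
The cyclotron period T = 2πm/(qB) = 1.28×10^-6 s is set by m, q, B alone.
Pitch = v∥·T = (4.49×10^6)(1.28×10^-6) = 5.74 m.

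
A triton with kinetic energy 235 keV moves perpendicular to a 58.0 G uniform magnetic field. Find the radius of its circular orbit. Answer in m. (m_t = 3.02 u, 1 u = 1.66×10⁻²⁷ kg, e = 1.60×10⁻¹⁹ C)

r ≈ 20.9 m

Convert the energy: K = 235 keV = 3.76×10^-14 J.
v = √(2K/m) = √(2·3.76×10^-14/5.01×10^-27) = 3.87×10^6 m/s.
r = mv/(qB) = (5.01×10^-27)(3.87×10^6) / [(1×1.60×10^-19)(5.80×10^-3)] = 20.9 m.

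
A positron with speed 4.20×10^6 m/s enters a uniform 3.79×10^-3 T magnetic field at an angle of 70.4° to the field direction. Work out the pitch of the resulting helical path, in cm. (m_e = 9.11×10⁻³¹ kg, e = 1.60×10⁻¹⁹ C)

pitch ≈ 1.33 cm

The velocity component along B is v∥ = v cos70.4° = 1.41×10^6 m/s.
The cyclotron period T = 2πm/(qB) = 9.44×10^-9 s is set by m, q, B alone.
Pitch = v∥·T = (1.41×10^6)(9.44×10^-9) = 0.0133 m.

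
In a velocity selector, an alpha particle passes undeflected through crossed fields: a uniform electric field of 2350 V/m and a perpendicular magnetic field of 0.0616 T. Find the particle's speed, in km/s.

v ≈ 38.1 km/s

For zero net force, qE = qvB, so v = E/B.
v = (2350) / (0.0616) = 3.81×10^4 m/s.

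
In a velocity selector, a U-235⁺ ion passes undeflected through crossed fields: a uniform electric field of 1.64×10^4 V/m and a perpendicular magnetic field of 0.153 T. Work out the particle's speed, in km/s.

For zero net force, qE = qvB, so v = E/B.
v = (1.64×10^4) / (0.153) = 1.07×10^5 m/s.

v ≈ 107 km/s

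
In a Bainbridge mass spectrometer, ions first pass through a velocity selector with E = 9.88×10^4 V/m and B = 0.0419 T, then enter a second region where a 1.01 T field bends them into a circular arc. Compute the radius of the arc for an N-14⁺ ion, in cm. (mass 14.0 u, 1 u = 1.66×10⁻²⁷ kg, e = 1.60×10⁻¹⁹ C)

The selector passes v = E/B = 9.88×10^4/0.0419 = 2.36×10^6 m/s.
In the deflection region, r = mv/(qB₂) = (2.32×10^-26)(2.36×10^6) / [(1×1.60×10^-19)(1.01)] = 0.339 m.

r ≈ 33.9 cm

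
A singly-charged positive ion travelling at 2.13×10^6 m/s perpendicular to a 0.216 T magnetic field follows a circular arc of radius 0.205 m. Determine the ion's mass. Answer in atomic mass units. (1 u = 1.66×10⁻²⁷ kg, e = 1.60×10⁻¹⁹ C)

qvB = mv²/r ⇒ m = qBr/v.
m = (1×1.60×10^-19)(0.216)(0.205) / (2.13×10^6) = 3.33×10^-27 kg = 2.00 u.

m ≈ 2.00 u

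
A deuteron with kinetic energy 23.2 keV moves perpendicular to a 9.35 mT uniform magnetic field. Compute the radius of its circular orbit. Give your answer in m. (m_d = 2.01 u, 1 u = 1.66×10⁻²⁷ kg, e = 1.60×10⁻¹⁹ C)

r ≈ 3.33 m

Convert the energy: K = 23.2 keV = 3.71×10^-15 J.
v = √(2K/m) = √(2·3.71×10^-15/3.34×10^-27) = 1.49×10^6 m/s.
r = mv/(qB) = (3.34×10^-27)(1.49×10^6) / [(1×1.60×10^-19)(9.35×10^-3)] = 3.33 m.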